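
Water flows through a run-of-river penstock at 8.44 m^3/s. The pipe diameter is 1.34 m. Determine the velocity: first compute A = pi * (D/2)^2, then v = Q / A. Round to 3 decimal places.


Compute pipe cross-sectional area:
  A = pi * (D/2)^2 = pi * (1.34/2)^2 = 1.4103 m^2
Calculate velocity:
  v = Q / A = 8.44 / 1.4103
  v = 5.985 m/s

5.985


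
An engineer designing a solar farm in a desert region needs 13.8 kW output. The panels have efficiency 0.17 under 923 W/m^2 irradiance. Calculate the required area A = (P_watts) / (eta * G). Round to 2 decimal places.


Convert target power to watts: P = 13.8 * 1000 = 13800.0 W
Compute denominator: eta * G = 0.17 * 923 = 156.91
Required area A = P / (eta * G) = 13800.0 / 156.91
A = 87.95 m^2

87.95


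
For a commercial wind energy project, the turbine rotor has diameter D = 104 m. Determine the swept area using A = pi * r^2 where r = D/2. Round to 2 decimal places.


Compute the rotor radius:
  r = D / 2 = 104 / 2 = 52.0 m
Calculate swept area:
  A = pi * r^2 = pi * 52.0^2
  A = 8494.87 m^2

8494.87


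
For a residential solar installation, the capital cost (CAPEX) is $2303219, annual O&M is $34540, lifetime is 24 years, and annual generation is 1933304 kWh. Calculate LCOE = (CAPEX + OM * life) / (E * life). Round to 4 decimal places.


Total cost = CAPEX + OM * lifetime = 2303219 + 34540 * 24 = 2303219 + 828960 = 3132179
Total generation = annual * lifetime = 1933304 * 24 = 46399296 kWh
LCOE = 3132179 / 46399296
LCOE = 0.0675 $/kWh

0.0675


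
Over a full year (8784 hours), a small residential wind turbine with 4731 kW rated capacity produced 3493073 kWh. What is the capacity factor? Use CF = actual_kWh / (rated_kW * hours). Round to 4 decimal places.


Capacity factor = actual output / maximum possible output
Maximum possible = rated * hours = 4731 * 8784 = 41557104 kWh
CF = 3493073 / 41557104
CF = 0.0841

0.0841


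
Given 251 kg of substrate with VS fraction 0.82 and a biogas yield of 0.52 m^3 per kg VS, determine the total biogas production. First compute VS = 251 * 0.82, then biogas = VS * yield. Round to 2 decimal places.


Compute volatile solids:
  VS = mass * VS_fraction = 251 * 0.82 = 205.82 kg
Calculate biogas volume:
  Biogas = VS * specific_yield = 205.82 * 0.52
  Biogas = 107.03 m^3

107.03


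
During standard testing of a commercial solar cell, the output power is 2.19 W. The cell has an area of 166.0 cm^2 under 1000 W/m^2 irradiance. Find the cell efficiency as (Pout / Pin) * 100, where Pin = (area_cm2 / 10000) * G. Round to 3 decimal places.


First compute the input power:
  Pin = area_cm2 / 10000 * G = 166.0 / 10000 * 1000 = 16.6 W
Then compute efficiency:
  Efficiency = (Pout / Pin) * 100 = (2.19 / 16.6) * 100
  Efficiency = 13.193%

13.193


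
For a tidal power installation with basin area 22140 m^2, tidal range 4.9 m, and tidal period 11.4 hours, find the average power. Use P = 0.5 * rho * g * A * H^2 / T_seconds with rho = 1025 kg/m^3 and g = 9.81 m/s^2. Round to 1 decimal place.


Convert period to seconds: T = 11.4 * 3600 = 41040.0 s
H^2 = 4.9^2 = 24.01
P = 0.5 * rho * g * A * H^2 / T
P = 0.5 * 1025 * 9.81 * 22140 * 24.01 / 41040.0
P = 65121.6 W

65121.6


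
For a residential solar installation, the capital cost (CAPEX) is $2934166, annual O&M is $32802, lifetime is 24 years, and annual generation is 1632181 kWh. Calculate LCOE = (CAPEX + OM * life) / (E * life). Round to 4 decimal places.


Total cost = CAPEX + OM * lifetime = 2934166 + 32802 * 24 = 2934166 + 787248 = 3721414
Total generation = annual * lifetime = 1632181 * 24 = 39172344 kWh
LCOE = 3721414 / 39172344
LCOE = 0.0950 $/kWh

0.0950


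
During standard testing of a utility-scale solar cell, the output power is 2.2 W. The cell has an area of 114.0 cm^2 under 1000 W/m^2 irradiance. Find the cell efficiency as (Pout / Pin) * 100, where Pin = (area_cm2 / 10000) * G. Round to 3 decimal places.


First compute the input power:
  Pin = area_cm2 / 10000 * G = 114.0 / 10000 * 1000 = 11.4 W
Then compute efficiency:
  Efficiency = (Pout / Pin) * 100 = (2.2 / 11.4) * 100
  Efficiency = 19.298%

19.298


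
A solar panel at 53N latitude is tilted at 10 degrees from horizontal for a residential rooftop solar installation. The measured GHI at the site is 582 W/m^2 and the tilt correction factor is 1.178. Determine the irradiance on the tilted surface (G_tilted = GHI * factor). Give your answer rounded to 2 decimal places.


Identify the given values:
  GHI = 582 W/m^2, tilt correction factor = 1.178
Apply the formula G_tilted = GHI * factor:
  G_tilted = 582 * 1.178
  G_tilted = 685.60 W/m^2

685.60


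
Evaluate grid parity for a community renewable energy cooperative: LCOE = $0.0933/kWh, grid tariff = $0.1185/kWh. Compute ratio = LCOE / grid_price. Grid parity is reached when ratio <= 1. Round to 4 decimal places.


Compare LCOE to grid price:
  LCOE = $0.0933/kWh, Grid price = $0.1185/kWh
  Ratio = LCOE / grid_price = 0.0933 / 0.1185 = 0.7873
  Grid parity achieved (ratio <= 1)? yes

0.7873


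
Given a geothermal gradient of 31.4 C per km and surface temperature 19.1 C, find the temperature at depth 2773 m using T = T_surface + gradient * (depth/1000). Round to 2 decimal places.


Convert depth to km: 2773 / 1000 = 2.773 km
Temperature increase = gradient * depth_km = 31.4 * 2.773 = 87.07 C
Temperature at depth = T_surface + delta_T = 19.1 + 87.07
T = 106.17 C

106.17


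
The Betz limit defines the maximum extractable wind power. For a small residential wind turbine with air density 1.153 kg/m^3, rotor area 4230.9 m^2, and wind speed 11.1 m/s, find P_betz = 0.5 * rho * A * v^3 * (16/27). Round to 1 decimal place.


The Betz coefficient Cp_max = 16/27 = 0.5926
v^3 = 11.1^3 = 1367.631
P_betz = 0.5 * rho * A * v^3 * Cp_max
P_betz = 0.5 * 1.153 * 4230.9 * 1367.631 * 0.5926
P_betz = 1976774.9 W

1976774.9


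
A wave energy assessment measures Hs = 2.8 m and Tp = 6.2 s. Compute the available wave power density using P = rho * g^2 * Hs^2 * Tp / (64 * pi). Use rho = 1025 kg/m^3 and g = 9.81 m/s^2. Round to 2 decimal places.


Apply wave power formula:
  g^2 = 9.81^2 = 96.2361
  Hs^2 = 2.8^2 = 7.84
  Numerator = rho * g^2 * Hs^2 * Tp = 1025 * 96.2361 * 7.84 * 6.2 = 4794790.46
  Denominator = 64 * pi = 201.0619
  P = 4794790.46 / 201.0619 = 23847.33 W/m

23847.33


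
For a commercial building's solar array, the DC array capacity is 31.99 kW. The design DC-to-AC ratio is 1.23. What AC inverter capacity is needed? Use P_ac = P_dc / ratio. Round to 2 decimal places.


The inverter AC capacity is determined by the DC/AC ratio.
Given: P_dc = 31.99 kW, DC/AC ratio = 1.23
P_ac = P_dc / ratio = 31.99 / 1.23
P_ac = 26.01 kW

26.01


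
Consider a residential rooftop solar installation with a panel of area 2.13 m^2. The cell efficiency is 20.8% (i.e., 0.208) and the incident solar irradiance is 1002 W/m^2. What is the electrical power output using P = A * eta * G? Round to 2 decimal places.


Use the solar power formula P = A * eta * G.
Given: A = 2.13 m^2, eta = 0.208, G = 1002 W/m^2
P = 2.13 * 0.208 * 1002
P = 443.93 W

443.93


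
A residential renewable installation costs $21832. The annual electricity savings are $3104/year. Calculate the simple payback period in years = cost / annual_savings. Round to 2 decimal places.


Simple payback period = initial cost / annual savings
Payback = 21832 / 3104
Payback = 7.03 years

7.03


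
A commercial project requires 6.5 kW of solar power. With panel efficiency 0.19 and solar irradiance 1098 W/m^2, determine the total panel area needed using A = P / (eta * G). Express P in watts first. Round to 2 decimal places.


Convert target power to watts: P = 6.5 * 1000 = 6500.0 W
Compute denominator: eta * G = 0.19 * 1098 = 208.62
Required area A = P / (eta * G) = 6500.0 / 208.62
A = 31.16 m^2

31.16


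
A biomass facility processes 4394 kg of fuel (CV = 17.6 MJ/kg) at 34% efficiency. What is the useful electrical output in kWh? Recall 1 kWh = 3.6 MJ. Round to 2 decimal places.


Total energy = mass * CV = 4394 * 17.6 = 77334.4 MJ
Useful energy = total * eta = 77334.4 * 0.34 = 26293.7 MJ
Convert to kWh: 26293.7 / 3.6
Useful energy = 7303.80 kWh

7303.80


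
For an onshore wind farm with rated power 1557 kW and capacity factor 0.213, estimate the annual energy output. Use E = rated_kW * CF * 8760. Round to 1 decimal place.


Annual energy = rated_kW * capacity_factor * hours_per_year
Given: P_rated = 1557 kW, CF = 0.213, hours = 8760
E = 1557 * 0.213 * 8760
E = 2905175.2 kWh

2905175.2


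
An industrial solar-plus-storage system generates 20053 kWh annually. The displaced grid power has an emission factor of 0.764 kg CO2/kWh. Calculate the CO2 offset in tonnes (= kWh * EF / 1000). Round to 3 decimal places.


CO2 offset in kg = generation * emission_factor
CO2 offset = 20053 * 0.764 = 15320.49 kg
Convert to tonnes:
  CO2 offset = 15320.49 / 1000 = 15.320 tonnes

15.320


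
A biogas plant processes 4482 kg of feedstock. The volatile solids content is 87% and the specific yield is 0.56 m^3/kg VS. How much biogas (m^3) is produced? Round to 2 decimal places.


Compute volatile solids:
  VS = mass * VS_fraction = 4482 * 0.87 = 3899.34 kg
Calculate biogas volume:
  Biogas = VS * specific_yield = 3899.34 * 0.56
  Biogas = 2183.63 m^3

2183.63


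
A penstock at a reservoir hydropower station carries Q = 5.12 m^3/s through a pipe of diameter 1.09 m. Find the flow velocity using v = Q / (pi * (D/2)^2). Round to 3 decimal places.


Compute pipe cross-sectional area:
  A = pi * (D/2)^2 = pi * (1.09/2)^2 = 0.9331 m^2
Calculate velocity:
  v = Q / A = 5.12 / 0.9331
  v = 5.487 m/s

5.487


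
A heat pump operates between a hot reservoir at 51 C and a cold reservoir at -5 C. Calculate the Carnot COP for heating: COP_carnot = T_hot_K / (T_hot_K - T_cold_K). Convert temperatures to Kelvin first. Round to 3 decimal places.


Convert to Kelvin:
  T_hot = 51 + 273.15 = 324.15 K
  T_cold = -5 + 273.15 = 268.15 K
Apply Carnot COP formula:
  COP = T_hot_K / (T_hot_K - T_cold_K) = 324.15 / 56.0
  COP = 5.788

5.788


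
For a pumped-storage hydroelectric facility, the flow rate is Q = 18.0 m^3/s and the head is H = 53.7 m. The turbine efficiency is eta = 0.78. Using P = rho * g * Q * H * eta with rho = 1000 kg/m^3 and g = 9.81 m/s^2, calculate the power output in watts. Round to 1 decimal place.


Apply the hydropower formula P = rho * g * Q * H * eta
rho * g = 1000 * 9.81 = 9810.0
P = 9810.0 * 18.0 * 53.7 * 0.78
P = 7396229.9 W

7396229.9


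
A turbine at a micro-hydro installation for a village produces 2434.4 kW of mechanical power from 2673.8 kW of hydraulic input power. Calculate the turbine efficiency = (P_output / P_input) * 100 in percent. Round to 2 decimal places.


Turbine efficiency = (output power / input power) * 100
eta = (2434.4 / 2673.8) * 100
eta = 91.05%

91.05


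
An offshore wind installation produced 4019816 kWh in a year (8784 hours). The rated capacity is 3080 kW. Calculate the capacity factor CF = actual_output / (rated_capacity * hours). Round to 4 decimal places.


Capacity factor = actual output / maximum possible output
Maximum possible = rated * hours = 3080 * 8784 = 27054720 kWh
CF = 4019816 / 27054720
CF = 0.1486

0.1486


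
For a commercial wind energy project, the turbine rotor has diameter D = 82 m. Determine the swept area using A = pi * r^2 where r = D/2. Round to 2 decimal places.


Compute the rotor radius:
  r = D / 2 = 82 / 2 = 41.0 m
Calculate swept area:
  A = pi * r^2 = pi * 41.0^2
  A = 5281.02 m^2

5281.02


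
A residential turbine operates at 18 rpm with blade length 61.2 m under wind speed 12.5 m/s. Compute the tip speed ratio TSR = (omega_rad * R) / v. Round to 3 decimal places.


Convert rotational speed to rad/s:
  omega = 18 * 2 * pi / 60 = 1.885 rad/s
Compute tip speed:
  v_tip = omega * R = 1.885 * 61.2 = 115.359 m/s
Tip speed ratio:
  TSR = v_tip / v_wind = 115.359 / 12.5 = 9.229

9.229


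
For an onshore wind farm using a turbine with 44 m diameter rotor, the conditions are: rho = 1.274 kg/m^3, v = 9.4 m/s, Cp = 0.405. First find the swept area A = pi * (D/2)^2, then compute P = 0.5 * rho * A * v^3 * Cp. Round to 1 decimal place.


Step 1 -- Compute swept area:
  A = pi * (D/2)^2 = pi * (44/2)^2 = 1520.53 m^2
Step 2 -- Apply wind power equation:
  P = 0.5 * rho * A * v^3 * Cp
  v^3 = 9.4^3 = 830.584
  P = 0.5 * 1.274 * 1520.53 * 830.584 * 0.405
  P = 325816.6 W

325816.6


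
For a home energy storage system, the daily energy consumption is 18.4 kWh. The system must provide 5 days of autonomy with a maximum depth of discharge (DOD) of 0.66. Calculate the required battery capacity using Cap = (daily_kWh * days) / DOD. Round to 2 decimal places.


Total energy needed = daily * days = 18.4 * 5 = 92.0 kWh
Account for depth of discharge:
  Cap = total_energy / DOD = 92.0 / 0.66
  Cap = 139.39 kWh

139.39


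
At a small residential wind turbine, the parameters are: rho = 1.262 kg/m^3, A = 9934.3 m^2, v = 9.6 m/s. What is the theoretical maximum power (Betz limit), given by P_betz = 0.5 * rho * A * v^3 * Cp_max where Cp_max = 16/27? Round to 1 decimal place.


The Betz coefficient Cp_max = 16/27 = 0.5926
v^3 = 9.6^3 = 884.736
P_betz = 0.5 * rho * A * v^3 * Cp_max
P_betz = 0.5 * 1.262 * 9934.3 * 884.736 * 0.5926
P_betz = 3286522.0 W

3286522.0


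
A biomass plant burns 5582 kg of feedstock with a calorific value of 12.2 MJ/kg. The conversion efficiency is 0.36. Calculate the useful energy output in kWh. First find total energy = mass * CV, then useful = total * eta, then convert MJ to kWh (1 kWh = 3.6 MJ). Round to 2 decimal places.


Total energy = mass * CV = 5582 * 12.2 = 68100.4 MJ
Useful energy = total * eta = 68100.4 * 0.36 = 24516.14 MJ
Convert to kWh: 24516.14 / 3.6
Useful energy = 6810.04 kWh

6810.04


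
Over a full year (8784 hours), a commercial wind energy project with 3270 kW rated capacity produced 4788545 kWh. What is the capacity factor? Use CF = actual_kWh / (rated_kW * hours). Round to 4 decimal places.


Capacity factor = actual output / maximum possible output
Maximum possible = rated * hours = 3270 * 8784 = 28723680 kWh
CF = 4788545 / 28723680
CF = 0.1667

0.1667


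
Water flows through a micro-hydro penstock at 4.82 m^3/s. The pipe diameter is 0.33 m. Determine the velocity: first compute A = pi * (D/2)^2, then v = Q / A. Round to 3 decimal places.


Compute pipe cross-sectional area:
  A = pi * (D/2)^2 = pi * (0.33/2)^2 = 0.0855 m^2
Calculate velocity:
  v = Q / A = 4.82 / 0.0855
  v = 56.355 m/s

56.355


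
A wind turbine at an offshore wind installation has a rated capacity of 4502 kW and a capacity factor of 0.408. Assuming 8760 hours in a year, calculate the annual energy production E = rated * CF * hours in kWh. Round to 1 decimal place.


Annual energy = rated_kW * capacity_factor * hours_per_year
Given: P_rated = 4502 kW, CF = 0.408, hours = 8760
E = 4502 * 0.408 * 8760
E = 16090508.2 kWh

16090508.2


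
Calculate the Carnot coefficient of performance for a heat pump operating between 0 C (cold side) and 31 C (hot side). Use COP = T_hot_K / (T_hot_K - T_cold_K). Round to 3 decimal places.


Convert to Kelvin:
  T_hot = 31 + 273.15 = 304.15 K
  T_cold = 0 + 273.15 = 273.15 K
Apply Carnot COP formula:
  COP = T_hot_K / (T_hot_K - T_cold_K) = 304.15 / 31.0
  COP = 9.811

9.811


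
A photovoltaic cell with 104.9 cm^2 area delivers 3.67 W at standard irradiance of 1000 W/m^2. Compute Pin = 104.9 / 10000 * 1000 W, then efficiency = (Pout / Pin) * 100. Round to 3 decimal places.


First compute the input power:
  Pin = area_cm2 / 10000 * G = 104.9 / 10000 * 1000 = 10.49 W
Then compute efficiency:
  Efficiency = (Pout / Pin) * 100 = (3.67 / 10.49) * 100
  Efficiency = 34.986%

34.986


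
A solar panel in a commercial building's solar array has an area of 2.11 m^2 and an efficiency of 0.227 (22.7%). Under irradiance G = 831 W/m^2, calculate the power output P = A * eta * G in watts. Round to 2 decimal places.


Use the solar power formula P = A * eta * G.
Given: A = 2.11 m^2, eta = 0.227, G = 831 W/m^2
P = 2.11 * 0.227 * 831
P = 398.02 W

398.02


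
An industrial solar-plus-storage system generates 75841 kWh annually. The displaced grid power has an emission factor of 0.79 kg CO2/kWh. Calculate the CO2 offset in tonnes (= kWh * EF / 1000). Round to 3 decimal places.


CO2 offset in kg = generation * emission_factor
CO2 offset = 75841 * 0.79 = 59914.39 kg
Convert to tonnes:
  CO2 offset = 59914.39 / 1000 = 59.914 tonnes

59.914


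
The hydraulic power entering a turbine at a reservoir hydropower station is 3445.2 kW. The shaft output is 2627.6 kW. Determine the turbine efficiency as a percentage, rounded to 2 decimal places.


Turbine efficiency = (output power / input power) * 100
eta = (2627.6 / 3445.2) * 100
eta = 76.27%

76.27


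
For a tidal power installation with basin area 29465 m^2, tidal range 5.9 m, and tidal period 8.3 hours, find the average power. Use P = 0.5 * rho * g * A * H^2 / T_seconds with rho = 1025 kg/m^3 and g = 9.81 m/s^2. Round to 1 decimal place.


Convert period to seconds: T = 8.3 * 3600 = 29880.0 s
H^2 = 5.9^2 = 34.81
P = 0.5 * rho * g * A * H^2 / T
P = 0.5 * 1025 * 9.81 * 29465 * 34.81 / 29880.0
P = 172580.9 W

172580.9


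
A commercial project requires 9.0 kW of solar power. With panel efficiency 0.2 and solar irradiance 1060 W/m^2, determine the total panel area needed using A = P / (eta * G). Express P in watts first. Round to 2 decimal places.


Convert target power to watts: P = 9.0 * 1000 = 9000.0 W
Compute denominator: eta * G = 0.2 * 1060 = 212.0
Required area A = P / (eta * G) = 9000.0 / 212.0
A = 42.45 m^2

42.45


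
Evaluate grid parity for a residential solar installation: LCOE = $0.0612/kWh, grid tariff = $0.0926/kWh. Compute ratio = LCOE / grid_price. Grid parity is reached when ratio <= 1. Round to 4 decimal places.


Compare LCOE to grid price:
  LCOE = $0.0612/kWh, Grid price = $0.0926/kWh
  Ratio = LCOE / grid_price = 0.0612 / 0.0926 = 0.6609
  Grid parity achieved (ratio <= 1)? yes

0.6609


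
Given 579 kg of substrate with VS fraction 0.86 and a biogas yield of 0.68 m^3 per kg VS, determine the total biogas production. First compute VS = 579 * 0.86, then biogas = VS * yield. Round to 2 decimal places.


Compute volatile solids:
  VS = mass * VS_fraction = 579 * 0.86 = 497.94 kg
Calculate biogas volume:
  Biogas = VS * specific_yield = 497.94 * 0.68
  Biogas = 338.60 m^3

338.60


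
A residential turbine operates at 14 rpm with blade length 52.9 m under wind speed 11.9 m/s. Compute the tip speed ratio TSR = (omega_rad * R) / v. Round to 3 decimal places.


Convert rotational speed to rad/s:
  omega = 14 * 2 * pi / 60 = 1.4661 rad/s
Compute tip speed:
  v_tip = omega * R = 1.4661 * 52.9 = 77.555 m/s
Tip speed ratio:
  TSR = v_tip / v_wind = 77.555 / 11.9 = 6.517

6.517


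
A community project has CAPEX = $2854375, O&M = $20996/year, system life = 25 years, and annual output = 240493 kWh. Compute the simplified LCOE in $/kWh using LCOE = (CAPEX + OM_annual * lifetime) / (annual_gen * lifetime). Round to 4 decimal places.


Total cost = CAPEX + OM * lifetime = 2854375 + 20996 * 25 = 2854375 + 524900 = 3379275
Total generation = annual * lifetime = 240493 * 25 = 6012325 kWh
LCOE = 3379275 / 6012325
LCOE = 0.5621 $/kWh

0.5621


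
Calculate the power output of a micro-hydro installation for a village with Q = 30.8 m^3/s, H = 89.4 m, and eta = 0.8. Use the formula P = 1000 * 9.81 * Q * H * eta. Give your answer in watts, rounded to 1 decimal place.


Apply the hydropower formula P = rho * g * Q * H * eta
rho * g = 1000 * 9.81 = 9810.0
P = 9810.0 * 30.8 * 89.4 * 0.8
P = 21609625.0 W

21609625.0


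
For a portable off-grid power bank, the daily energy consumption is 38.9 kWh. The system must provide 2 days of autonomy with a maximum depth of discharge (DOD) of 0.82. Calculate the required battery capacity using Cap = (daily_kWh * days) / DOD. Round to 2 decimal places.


Total energy needed = daily * days = 38.9 * 2 = 77.8 kWh
Account for depth of discharge:
  Cap = total_energy / DOD = 77.8 / 0.82
  Cap = 94.88 kWh

94.88


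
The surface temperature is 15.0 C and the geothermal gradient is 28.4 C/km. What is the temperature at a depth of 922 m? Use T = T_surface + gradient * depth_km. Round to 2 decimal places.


Convert depth to km: 922 / 1000 = 0.922 km
Temperature increase = gradient * depth_km = 28.4 * 0.922 = 26.18 C
Temperature at depth = T_surface + delta_T = 15.0 + 26.18
T = 41.18 C

41.18


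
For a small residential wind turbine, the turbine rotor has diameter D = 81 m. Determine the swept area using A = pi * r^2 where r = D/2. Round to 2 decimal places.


Compute the rotor radius:
  r = D / 2 = 81 / 2 = 40.5 m
Calculate swept area:
  A = pi * r^2 = pi * 40.5^2
  A = 5153.00 m^2

5153.00


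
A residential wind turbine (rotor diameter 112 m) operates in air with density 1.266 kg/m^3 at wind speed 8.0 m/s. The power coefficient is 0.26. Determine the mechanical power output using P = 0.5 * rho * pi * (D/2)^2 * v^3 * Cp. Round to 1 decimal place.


Step 1 -- Compute swept area:
  A = pi * (D/2)^2 = pi * (112/2)^2 = 9852.03 m^2
Step 2 -- Apply wind power equation:
  P = 0.5 * rho * A * v^3 * Cp
  v^3 = 8.0^3 = 512.0
  P = 0.5 * 1.266 * 9852.03 * 512.0 * 0.26
  P = 830181.3 W

830181.3


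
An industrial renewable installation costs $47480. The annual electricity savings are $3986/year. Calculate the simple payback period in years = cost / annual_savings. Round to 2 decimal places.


Simple payback period = initial cost / annual savings
Payback = 47480 / 3986
Payback = 11.91 years

11.91


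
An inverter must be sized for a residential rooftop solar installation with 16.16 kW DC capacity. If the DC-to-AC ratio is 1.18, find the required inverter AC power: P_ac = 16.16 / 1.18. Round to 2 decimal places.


The inverter AC capacity is determined by the DC/AC ratio.
Given: P_dc = 16.16 kW, DC/AC ratio = 1.18
P_ac = P_dc / ratio = 16.16 / 1.18
P_ac = 13.69 kW

13.69


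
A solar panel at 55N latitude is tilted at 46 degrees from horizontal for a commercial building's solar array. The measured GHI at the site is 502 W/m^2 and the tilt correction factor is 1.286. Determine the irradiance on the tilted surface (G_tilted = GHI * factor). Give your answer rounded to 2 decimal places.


Identify the given values:
  GHI = 502 W/m^2, tilt correction factor = 1.286
Apply the formula G_tilted = GHI * factor:
  G_tilted = 502 * 1.286
  G_tilted = 645.57 W/m^2

645.57


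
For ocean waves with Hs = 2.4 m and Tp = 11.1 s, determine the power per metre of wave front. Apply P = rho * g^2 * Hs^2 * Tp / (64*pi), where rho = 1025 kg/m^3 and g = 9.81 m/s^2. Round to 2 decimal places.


Apply wave power formula:
  g^2 = 9.81^2 = 96.2361
  Hs^2 = 2.4^2 = 5.76
  Numerator = rho * g^2 * Hs^2 * Tp = 1025 * 96.2361 * 5.76 * 11.1 = 6306775.07
  Denominator = 64 * pi = 201.0619
  P = 6306775.07 / 201.0619 = 31367.33 W/m

31367.33


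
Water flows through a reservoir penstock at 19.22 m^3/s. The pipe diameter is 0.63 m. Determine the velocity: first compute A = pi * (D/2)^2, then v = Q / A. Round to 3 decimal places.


Compute pipe cross-sectional area:
  A = pi * (D/2)^2 = pi * (0.63/2)^2 = 0.3117 m^2
Calculate velocity:
  v = Q / A = 19.22 / 0.3117
  v = 61.657 m/s

61.657


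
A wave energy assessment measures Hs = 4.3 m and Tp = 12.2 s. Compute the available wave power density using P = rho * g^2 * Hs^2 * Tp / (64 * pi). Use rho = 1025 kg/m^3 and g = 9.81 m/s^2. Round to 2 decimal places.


Apply wave power formula:
  g^2 = 9.81^2 = 96.2361
  Hs^2 = 4.3^2 = 18.49
  Numerator = rho * g^2 * Hs^2 * Tp = 1025 * 96.2361 * 18.49 * 12.2 = 22251465.64
  Denominator = 64 * pi = 201.0619
  P = 22251465.64 / 201.0619 = 110669.71 W/m

110669.71


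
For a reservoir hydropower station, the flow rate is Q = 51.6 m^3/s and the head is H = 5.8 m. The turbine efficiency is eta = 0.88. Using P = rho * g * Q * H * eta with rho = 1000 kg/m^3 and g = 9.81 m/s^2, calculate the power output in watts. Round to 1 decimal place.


Apply the hydropower formula P = rho * g * Q * H * eta
rho * g = 1000 * 9.81 = 9810.0
P = 9810.0 * 51.6 * 5.8 * 0.88
P = 2583624.4 W

2583624.4


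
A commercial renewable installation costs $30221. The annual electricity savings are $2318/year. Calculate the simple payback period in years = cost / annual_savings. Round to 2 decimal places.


Simple payback period = initial cost / annual savings
Payback = 30221 / 2318
Payback = 13.04 years

13.04


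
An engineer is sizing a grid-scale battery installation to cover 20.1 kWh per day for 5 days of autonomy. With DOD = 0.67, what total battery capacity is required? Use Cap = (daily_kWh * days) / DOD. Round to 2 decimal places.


Total energy needed = daily * days = 20.1 * 5 = 100.5 kWh
Account for depth of discharge:
  Cap = total_energy / DOD = 100.5 / 0.67
  Cap = 150.00 kWh

150.00


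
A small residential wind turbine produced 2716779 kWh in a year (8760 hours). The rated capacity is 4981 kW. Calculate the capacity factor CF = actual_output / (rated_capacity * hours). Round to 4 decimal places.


Capacity factor = actual output / maximum possible output
Maximum possible = rated * hours = 4981 * 8760 = 43633560 kWh
CF = 2716779 / 43633560
CF = 0.0623

0.0623


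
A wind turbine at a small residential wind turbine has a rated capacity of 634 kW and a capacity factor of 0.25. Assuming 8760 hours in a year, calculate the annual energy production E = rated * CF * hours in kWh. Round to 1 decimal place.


Annual energy = rated_kW * capacity_factor * hours_per_year
Given: P_rated = 634 kW, CF = 0.25, hours = 8760
E = 634 * 0.25 * 8760
E = 1388460.0 kWh

1388460.0


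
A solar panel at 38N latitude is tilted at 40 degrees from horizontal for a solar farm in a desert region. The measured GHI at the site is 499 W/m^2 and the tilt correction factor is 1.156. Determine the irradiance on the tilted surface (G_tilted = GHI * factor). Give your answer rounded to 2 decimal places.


Identify the given values:
  GHI = 499 W/m^2, tilt correction factor = 1.156
Apply the formula G_tilted = GHI * factor:
  G_tilted = 499 * 1.156
  G_tilted = 576.84 W/m^2

576.84


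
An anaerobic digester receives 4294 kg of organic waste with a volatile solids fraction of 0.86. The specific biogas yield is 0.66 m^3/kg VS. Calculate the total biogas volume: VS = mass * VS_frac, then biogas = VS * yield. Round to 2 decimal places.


Compute volatile solids:
  VS = mass * VS_fraction = 4294 * 0.86 = 3692.84 kg
Calculate biogas volume:
  Biogas = VS * specific_yield = 3692.84 * 0.66
  Biogas = 2437.27 m^3

2437.27


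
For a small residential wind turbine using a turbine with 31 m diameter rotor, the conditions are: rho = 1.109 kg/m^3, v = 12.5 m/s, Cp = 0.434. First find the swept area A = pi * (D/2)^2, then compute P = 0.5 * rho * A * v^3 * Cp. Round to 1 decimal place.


Step 1 -- Compute swept area:
  A = pi * (D/2)^2 = pi * (31/2)^2 = 754.77 m^2
Step 2 -- Apply wind power equation:
  P = 0.5 * rho * A * v^3 * Cp
  v^3 = 12.5^3 = 1953.125
  P = 0.5 * 1.109 * 754.77 * 1953.125 * 0.434
  P = 354760.0 W

354760.0


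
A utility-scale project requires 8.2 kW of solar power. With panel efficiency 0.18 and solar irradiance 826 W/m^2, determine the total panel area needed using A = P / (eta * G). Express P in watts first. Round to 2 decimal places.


Convert target power to watts: P = 8.2 * 1000 = 8200.0 W
Compute denominator: eta * G = 0.18 * 826 = 148.68
Required area A = P / (eta * G) = 8200.0 / 148.68
A = 55.15 m^2

55.15


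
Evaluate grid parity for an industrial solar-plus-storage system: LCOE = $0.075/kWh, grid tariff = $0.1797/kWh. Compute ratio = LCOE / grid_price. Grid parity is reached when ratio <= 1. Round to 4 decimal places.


Compare LCOE to grid price:
  LCOE = $0.075/kWh, Grid price = $0.1797/kWh
  Ratio = LCOE / grid_price = 0.075 / 0.1797 = 0.4174
  Grid parity achieved (ratio <= 1)? yes

0.4174


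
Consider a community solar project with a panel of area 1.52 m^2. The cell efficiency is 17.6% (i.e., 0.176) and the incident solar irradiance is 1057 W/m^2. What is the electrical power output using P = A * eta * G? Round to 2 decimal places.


Use the solar power formula P = A * eta * G.
Given: A = 1.52 m^2, eta = 0.176, G = 1057 W/m^2
P = 1.52 * 0.176 * 1057
P = 282.77 W

282.77


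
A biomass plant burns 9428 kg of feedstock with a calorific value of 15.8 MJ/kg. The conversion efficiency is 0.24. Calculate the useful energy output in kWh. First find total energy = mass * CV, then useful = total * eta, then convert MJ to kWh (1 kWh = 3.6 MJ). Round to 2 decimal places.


Total energy = mass * CV = 9428 * 15.8 = 148962.4 MJ
Useful energy = total * eta = 148962.4 * 0.24 = 35750.98 MJ
Convert to kWh: 35750.98 / 3.6
Useful energy = 9930.83 kWh

9930.83


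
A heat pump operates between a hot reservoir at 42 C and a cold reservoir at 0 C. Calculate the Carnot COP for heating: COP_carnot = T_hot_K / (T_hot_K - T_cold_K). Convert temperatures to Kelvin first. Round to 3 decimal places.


Convert to Kelvin:
  T_hot = 42 + 273.15 = 315.15 K
  T_cold = 0 + 273.15 = 273.15 K
Apply Carnot COP formula:
  COP = T_hot_K / (T_hot_K - T_cold_K) = 315.15 / 42.0
  COP = 7.504

7.504


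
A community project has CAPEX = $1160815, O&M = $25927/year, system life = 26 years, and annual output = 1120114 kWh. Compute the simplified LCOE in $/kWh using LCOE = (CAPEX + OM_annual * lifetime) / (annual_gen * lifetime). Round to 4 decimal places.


Total cost = CAPEX + OM * lifetime = 1160815 + 25927 * 26 = 1160815 + 674102 = 1834917
Total generation = annual * lifetime = 1120114 * 26 = 29122964 kWh
LCOE = 1834917 / 29122964
LCOE = 0.0630 $/kWh

0.0630


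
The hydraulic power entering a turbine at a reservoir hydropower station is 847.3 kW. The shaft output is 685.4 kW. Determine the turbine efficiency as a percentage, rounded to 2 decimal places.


Turbine efficiency = (output power / input power) * 100
eta = (685.4 / 847.3) * 100
eta = 80.89%

80.89


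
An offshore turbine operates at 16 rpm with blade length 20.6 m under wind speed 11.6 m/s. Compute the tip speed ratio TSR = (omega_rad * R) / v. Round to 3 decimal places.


Convert rotational speed to rad/s:
  omega = 16 * 2 * pi / 60 = 1.6755 rad/s
Compute tip speed:
  v_tip = omega * R = 1.6755 * 20.6 = 34.516 m/s
Tip speed ratio:
  TSR = v_tip / v_wind = 34.516 / 11.6 = 2.975

2.975


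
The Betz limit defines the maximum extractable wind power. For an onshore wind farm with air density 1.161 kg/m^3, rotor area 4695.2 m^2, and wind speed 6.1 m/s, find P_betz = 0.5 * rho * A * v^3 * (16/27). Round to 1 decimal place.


The Betz coefficient Cp_max = 16/27 = 0.5926
v^3 = 6.1^3 = 226.981
P_betz = 0.5 * rho * A * v^3 * Cp_max
P_betz = 0.5 * 1.161 * 4695.2 * 226.981 * 0.5926
P_betz = 366608.1 W

366608.1


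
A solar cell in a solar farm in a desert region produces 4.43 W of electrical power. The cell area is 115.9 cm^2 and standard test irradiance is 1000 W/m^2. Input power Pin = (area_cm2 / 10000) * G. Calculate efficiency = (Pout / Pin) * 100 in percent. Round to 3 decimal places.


First compute the input power:
  Pin = area_cm2 / 10000 * G = 115.9 / 10000 * 1000 = 11.59 W
Then compute efficiency:
  Efficiency = (Pout / Pin) * 100 = (4.43 / 11.59) * 100
  Efficiency = 38.223%

38.223


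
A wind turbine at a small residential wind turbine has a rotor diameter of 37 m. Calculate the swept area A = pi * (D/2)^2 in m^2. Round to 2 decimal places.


Compute the rotor radius:
  r = D / 2 = 37 / 2 = 18.5 m
Calculate swept area:
  A = pi * r^2 = pi * 18.5^2
  A = 1075.21 m^2

1075.21


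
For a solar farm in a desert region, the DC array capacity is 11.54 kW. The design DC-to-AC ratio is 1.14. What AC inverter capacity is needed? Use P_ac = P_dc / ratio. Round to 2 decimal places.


The inverter AC capacity is determined by the DC/AC ratio.
Given: P_dc = 11.54 kW, DC/AC ratio = 1.14
P_ac = P_dc / ratio = 11.54 / 1.14
P_ac = 10.12 kW

10.12


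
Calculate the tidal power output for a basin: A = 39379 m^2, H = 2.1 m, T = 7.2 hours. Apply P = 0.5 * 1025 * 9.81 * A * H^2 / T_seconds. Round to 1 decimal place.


Convert period to seconds: T = 7.2 * 3600 = 25920.0 s
H^2 = 2.1^2 = 4.41
P = 0.5 * rho * g * A * H^2 / T
P = 0.5 * 1025 * 9.81 * 39379 * 4.41 / 25920.0
P = 33684.6 W

33684.6


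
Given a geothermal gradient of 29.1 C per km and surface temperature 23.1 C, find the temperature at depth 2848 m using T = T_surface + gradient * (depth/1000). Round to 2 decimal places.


Convert depth to km: 2848 / 1000 = 2.848 km
Temperature increase = gradient * depth_km = 29.1 * 2.848 = 82.88 C
Temperature at depth = T_surface + delta_T = 23.1 + 82.88
T = 105.98 C

105.98


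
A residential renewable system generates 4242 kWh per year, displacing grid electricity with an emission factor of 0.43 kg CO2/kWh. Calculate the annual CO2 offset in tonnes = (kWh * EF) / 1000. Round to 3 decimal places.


CO2 offset in kg = generation * emission_factor
CO2 offset = 4242 * 0.43 = 1824.06 kg
Convert to tonnes:
  CO2 offset = 1824.06 / 1000 = 1.824 tonnes

1.824


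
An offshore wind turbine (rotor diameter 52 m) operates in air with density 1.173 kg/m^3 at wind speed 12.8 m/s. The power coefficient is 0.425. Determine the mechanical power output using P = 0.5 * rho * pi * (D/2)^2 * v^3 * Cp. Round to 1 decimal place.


Step 1 -- Compute swept area:
  A = pi * (D/2)^2 = pi * (52/2)^2 = 2123.72 m^2
Step 2 -- Apply wind power equation:
  P = 0.5 * rho * A * v^3 * Cp
  v^3 = 12.8^3 = 2097.152
  P = 0.5 * 1.173 * 2123.72 * 2097.152 * 0.425
  P = 1110154.5 W

1110154.5


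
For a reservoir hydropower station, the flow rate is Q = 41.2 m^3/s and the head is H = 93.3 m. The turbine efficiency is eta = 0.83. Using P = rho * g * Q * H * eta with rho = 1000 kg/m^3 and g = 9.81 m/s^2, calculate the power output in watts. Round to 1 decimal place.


Apply the hydropower formula P = rho * g * Q * H * eta
rho * g = 1000 * 9.81 = 9810.0
P = 9810.0 * 41.2 * 93.3 * 0.83
P = 31298675.5 W

31298675.5


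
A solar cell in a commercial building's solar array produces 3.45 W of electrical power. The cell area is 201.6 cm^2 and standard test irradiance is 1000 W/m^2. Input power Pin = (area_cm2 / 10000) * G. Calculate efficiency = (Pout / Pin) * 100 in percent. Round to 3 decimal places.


First compute the input power:
  Pin = area_cm2 / 10000 * G = 201.6 / 10000 * 1000 = 20.16 W
Then compute efficiency:
  Efficiency = (Pout / Pin) * 100 = (3.45 / 20.16) * 100
  Efficiency = 17.113%

17.113


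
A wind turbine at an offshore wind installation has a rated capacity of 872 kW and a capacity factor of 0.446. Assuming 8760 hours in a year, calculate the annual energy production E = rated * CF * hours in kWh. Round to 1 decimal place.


Annual energy = rated_kW * capacity_factor * hours_per_year
Given: P_rated = 872 kW, CF = 0.446, hours = 8760
E = 872 * 0.446 * 8760
E = 3406869.1 kWh

3406869.1


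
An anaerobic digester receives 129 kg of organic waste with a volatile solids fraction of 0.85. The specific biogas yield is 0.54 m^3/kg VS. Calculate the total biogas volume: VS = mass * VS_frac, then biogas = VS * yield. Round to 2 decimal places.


Compute volatile solids:
  VS = mass * VS_fraction = 129 * 0.85 = 109.65 kg
Calculate biogas volume:
  Biogas = VS * specific_yield = 109.65 * 0.54
  Biogas = 59.21 m^3

59.21


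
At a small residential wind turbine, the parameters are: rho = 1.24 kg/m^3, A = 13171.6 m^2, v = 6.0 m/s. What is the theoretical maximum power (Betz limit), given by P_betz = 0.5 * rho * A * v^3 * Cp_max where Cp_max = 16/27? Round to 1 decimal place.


The Betz coefficient Cp_max = 16/27 = 0.5926
v^3 = 6.0^3 = 216.0
P_betz = 0.5 * rho * A * v^3 * Cp_max
P_betz = 0.5 * 1.24 * 13171.6 * 216.0 * 0.5926
P_betz = 1045298.2 W

1045298.2


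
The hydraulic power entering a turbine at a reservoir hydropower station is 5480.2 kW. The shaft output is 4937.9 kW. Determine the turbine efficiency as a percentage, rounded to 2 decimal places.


Turbine efficiency = (output power / input power) * 100
eta = (4937.9 / 5480.2) * 100
eta = 90.10%

90.10


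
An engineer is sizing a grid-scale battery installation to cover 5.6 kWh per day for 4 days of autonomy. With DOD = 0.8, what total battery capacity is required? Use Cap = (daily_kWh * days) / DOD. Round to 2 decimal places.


Total energy needed = daily * days = 5.6 * 4 = 22.4 kWh
Account for depth of discharge:
  Cap = total_energy / DOD = 22.4 / 0.8
  Cap = 28.00 kWh

28.00


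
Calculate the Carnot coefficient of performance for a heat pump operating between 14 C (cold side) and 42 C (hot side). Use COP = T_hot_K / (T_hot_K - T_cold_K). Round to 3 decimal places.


Convert to Kelvin:
  T_hot = 42 + 273.15 = 315.15 K
  T_cold = 14 + 273.15 = 287.15 K
Apply Carnot COP formula:
  COP = T_hot_K / (T_hot_K - T_cold_K) = 315.15 / 28.0
  COP = 11.255

11.255


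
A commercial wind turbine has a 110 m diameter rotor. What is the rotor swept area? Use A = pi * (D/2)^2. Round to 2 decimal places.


Compute the rotor radius:
  r = D / 2 = 110 / 2 = 55.0 m
Calculate swept area:
  A = pi * r^2 = pi * 55.0^2
  A = 9503.32 m^2

9503.32


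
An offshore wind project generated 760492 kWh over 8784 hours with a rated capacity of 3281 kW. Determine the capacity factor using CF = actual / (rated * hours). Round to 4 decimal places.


Capacity factor = actual output / maximum possible output
Maximum possible = rated * hours = 3281 * 8784 = 28820304 kWh
CF = 760492 / 28820304
CF = 0.0264

0.0264


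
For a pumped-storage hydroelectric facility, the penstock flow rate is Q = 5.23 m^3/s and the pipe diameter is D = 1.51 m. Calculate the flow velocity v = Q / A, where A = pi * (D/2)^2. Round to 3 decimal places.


Compute pipe cross-sectional area:
  A = pi * (D/2)^2 = pi * (1.51/2)^2 = 1.7908 m^2
Calculate velocity:
  v = Q / A = 5.23 / 1.7908
  v = 2.921 m/s

2.921


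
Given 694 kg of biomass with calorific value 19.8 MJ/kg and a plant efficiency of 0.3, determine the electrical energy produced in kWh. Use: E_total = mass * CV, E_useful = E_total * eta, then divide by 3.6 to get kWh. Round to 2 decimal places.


Total energy = mass * CV = 694 * 19.8 = 13741.2 MJ
Useful energy = total * eta = 13741.2 * 0.3 = 4122.36 MJ
Convert to kWh: 4122.36 / 3.6
Useful energy = 1145.10 kWh

1145.10


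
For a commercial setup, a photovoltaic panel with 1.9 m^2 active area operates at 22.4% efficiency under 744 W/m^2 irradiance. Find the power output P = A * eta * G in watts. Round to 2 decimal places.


Use the solar power formula P = A * eta * G.
Given: A = 1.9 m^2, eta = 0.224, G = 744 W/m^2
P = 1.9 * 0.224 * 744
P = 316.65 W

316.65


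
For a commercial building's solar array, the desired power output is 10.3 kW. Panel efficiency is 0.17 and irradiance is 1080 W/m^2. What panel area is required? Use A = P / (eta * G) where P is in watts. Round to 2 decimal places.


Convert target power to watts: P = 10.3 * 1000 = 10300.0 W
Compute denominator: eta * G = 0.17 * 1080 = 183.6
Required area A = P / (eta * G) = 10300.0 / 183.6
A = 56.10 m^2

56.10


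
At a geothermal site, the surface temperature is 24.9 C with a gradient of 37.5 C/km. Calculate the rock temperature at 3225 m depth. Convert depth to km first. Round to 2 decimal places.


Convert depth to km: 3225 / 1000 = 3.225 km
Temperature increase = gradient * depth_km = 37.5 * 3.225 = 120.94 C
Temperature at depth = T_surface + delta_T = 24.9 + 120.94
T = 145.84 C

145.84


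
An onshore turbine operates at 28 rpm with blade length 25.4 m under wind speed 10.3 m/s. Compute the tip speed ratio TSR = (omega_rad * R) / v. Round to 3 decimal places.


Convert rotational speed to rad/s:
  omega = 28 * 2 * pi / 60 = 2.9322 rad/s
Compute tip speed:
  v_tip = omega * R = 2.9322 * 25.4 = 74.477 m/s
Tip speed ratio:
  TSR = v_tip / v_wind = 74.477 / 10.3 = 7.231

7.231
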